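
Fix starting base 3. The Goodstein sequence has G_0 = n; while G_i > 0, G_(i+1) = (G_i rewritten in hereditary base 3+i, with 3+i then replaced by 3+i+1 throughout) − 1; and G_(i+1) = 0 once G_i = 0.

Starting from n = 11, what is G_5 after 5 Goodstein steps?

step 0: 11 = 3^2 + 2; sub 4 for 3: 4^2 + 2; = 18; G_1 = 18−1 = 17
step 1: 17 = 4^2 + 1; sub 5 for 4: 5^2 + 1; = 26; G_2 = 26−1 = 25
step 2: 25 = 5^2; sub 6 for 5: 6^2; = 36; G_3 = 36−1 = 35
step 3: 35 = 5·6 + 5; sub 7 for 6: 5·7 + 5; = 40; G_4 = 40−1 = 39
step 4: 39 = 5·7 + 4; sub 8 for 7: 5·8 + 4; = 44; G_5 = 44−1 = 43
step 5: 43 = 5·8 + 3; sub 9 for 8: 5·9 + 3; = 48; G_6 = 48−1 = 47

43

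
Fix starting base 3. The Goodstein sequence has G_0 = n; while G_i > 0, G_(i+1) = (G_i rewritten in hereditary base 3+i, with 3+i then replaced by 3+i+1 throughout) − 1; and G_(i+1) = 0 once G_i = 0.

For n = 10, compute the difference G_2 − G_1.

8

[0] 10 ≡ 3^2 + 1 (base 3). Lift 4: 17. −1: 16.
[1] 16 ≡ 4^2 (base 4). Lift 5: 25. −1: 24.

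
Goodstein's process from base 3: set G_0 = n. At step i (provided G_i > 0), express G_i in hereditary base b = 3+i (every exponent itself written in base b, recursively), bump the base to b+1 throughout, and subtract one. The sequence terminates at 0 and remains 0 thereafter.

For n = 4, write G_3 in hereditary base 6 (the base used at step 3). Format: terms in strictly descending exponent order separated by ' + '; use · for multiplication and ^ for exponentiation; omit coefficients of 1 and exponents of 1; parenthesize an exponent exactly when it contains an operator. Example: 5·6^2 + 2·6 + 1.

[0] 4 ≡ 3 + 1 (base 3). Lift 4: 5. −1: 4.
[1] 4 ≡ 4 (base 4). Lift 5: 5. −1: 4.
[2] 4 ≡ 4 (base 5). Lift 6: 4. −1: 3.
[3] 3 ≡ 3 (base 6). Lift 7: 3. −1: 2.

3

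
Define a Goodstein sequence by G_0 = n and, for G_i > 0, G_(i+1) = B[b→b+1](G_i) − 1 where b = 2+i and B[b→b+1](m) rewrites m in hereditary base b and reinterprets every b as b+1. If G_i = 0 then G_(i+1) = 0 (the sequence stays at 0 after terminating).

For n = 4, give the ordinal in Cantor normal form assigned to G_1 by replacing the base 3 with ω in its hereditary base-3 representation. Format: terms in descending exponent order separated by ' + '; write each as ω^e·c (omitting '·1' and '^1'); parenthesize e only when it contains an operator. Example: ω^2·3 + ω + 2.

ω^2·2 + ω·2 + 2

G_0=4  [base 2] 2^2  →[2↦3]→  3^3 = 27  −1 ⇒ G_1=26
G_1=26  [base 3] 2·3^2 + 2·3 + 2  →[3↦4]→  2·4^2 + 2·4 + 2 = 42  −1 ⇒ G_2=41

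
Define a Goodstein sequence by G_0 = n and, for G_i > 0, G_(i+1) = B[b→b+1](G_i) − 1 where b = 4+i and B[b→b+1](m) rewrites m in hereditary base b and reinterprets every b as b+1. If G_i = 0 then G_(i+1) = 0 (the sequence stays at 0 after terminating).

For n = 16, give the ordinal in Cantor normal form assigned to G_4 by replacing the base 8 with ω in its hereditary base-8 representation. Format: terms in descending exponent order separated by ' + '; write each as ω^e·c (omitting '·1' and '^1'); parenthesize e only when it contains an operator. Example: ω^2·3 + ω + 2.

base 4: 16 = 4^2; at 5: 5^2 = 25; next = 24
base 5: 24 = 4·5 + 4; at 6: 4·6 + 4 = 28; next = 27
base 6: 27 = 4·6 + 3; at 7: 4·7 + 3 = 31; next = 30
base 7: 30 = 4·7 + 2; at 8: 4·8 + 2 = 34; next = 33

ω·4 + 1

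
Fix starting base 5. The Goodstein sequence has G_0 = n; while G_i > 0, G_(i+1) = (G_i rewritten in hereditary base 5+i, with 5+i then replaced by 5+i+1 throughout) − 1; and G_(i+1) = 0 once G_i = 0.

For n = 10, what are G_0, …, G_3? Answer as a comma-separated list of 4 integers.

base 5: 10 = 2·5; at 6: 2·6 = 12; next = 11
base 6: 11 = 6 + 5; at 7: 7 + 5 = 12; next = 11
base 7: 11 = 7 + 4; at 8: 8 + 4 = 12; next = 11

10, 11, 11, 11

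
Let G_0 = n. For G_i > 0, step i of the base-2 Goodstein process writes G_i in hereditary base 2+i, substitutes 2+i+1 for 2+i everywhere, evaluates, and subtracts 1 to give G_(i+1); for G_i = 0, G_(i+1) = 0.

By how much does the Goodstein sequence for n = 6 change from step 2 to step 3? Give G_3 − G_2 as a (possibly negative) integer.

2868

step 0: 6 = 2^2 + 2; sub 3 for 2: 3^3 + 3; = 30; G_1 = 30−1 = 29
step 1: 29 = 3^3 + 2; sub 4 for 3: 4^4 + 2; = 258; G_2 = 258−1 = 257
step 2: 257 = 4^4 + 1; sub 5 for 4: 5^5 + 1; = 3126; G_3 = 3126−1 = 3125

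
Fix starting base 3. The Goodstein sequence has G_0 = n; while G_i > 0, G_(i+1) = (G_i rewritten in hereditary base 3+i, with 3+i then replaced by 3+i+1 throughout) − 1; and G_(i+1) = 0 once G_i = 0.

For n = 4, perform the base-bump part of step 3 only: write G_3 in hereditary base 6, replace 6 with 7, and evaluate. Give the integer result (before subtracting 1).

G_0=4  [base 3] 3 + 1  →[3↦4]→  4 + 1 = 5  −1 ⇒ G_1=4
G_1=4  [base 4] 4  →[4↦5]→  5 = 5  −1 ⇒ G_2=4
G_2=4  [base 5] 4  →[5↦6]→  4 = 4  −1 ⇒ G_3=3
G_3=3  [base 6] 3  →[6↦7]→  3 = 3  −1 ⇒ G_4=2

3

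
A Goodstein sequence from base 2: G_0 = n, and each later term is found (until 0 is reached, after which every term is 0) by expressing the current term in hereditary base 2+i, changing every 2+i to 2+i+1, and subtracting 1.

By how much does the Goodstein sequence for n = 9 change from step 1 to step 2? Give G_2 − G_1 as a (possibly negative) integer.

[0] 9 ≡ 2^(2 + 1) + 1 (base 2). Lift 3: 82. −1: 81.
[1] 81 ≡ 3^(3 + 1) (base 3). Lift 4: 1024. −1: 1023.

942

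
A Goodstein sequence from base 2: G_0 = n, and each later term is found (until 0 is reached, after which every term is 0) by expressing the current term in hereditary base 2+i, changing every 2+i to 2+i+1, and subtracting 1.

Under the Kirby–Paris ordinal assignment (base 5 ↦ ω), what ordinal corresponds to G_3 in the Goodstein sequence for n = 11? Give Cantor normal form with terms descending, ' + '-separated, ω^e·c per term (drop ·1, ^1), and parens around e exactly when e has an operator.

step 0: 11 = 2^(2 + 1) + 2 + 1; sub 3 for 2: 3^(3 + 1) + 3 + 1; = 85; G_1 = 85−1 = 84
step 1: 84 = 3^(3 + 1) + 3; sub 4 for 3: 4^(4 + 1) + 4; = 1028; G_2 = 1028−1 = 1027
step 2: 1027 = 4^(4 + 1) + 3; sub 5 for 4: 5^(5 + 1) + 3; = 15628; G_3 = 15628−1 = 15627
step 3: 15627 = 5^(5 + 1) + 2; sub 6 for 5: 6^(6 + 1) + 2; = 279938; G_4 = 279938−1 = 279937

ω^(ω + 1) + 2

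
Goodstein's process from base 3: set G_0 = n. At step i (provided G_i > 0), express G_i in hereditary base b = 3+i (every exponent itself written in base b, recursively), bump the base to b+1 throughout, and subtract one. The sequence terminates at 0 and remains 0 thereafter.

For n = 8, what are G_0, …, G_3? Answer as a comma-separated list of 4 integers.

(0) 8|_3 = 2·3 + 2 ↦ 2·4 + 2|_4 = 10 ⇒ 9
(1) 9|_4 = 2·4 + 1 ↦ 2·5 + 1|_5 = 11 ⇒ 10
(2) 10|_5 = 2·5 ↦ 2·6|_6 = 12 ⇒ 11

8, 9, 10, 11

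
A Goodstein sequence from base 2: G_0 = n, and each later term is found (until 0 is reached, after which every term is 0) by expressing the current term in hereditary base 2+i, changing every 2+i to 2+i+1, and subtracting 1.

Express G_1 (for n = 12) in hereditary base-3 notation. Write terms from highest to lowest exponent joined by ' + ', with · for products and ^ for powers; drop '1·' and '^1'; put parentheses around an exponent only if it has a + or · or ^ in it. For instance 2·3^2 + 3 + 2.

3^(3 + 1) + 2·3^2 + 2·3 + 2

G_0 = 12. HB_2(12) = 2^(2 + 1) + 2^2. Bump = 108. G_1 = 107.
G_1 = 107. HB_3(107) = 3^(3 + 1) + 2·3^2 + 2·3 + 2. Bump = 1066. G_2 = 1065.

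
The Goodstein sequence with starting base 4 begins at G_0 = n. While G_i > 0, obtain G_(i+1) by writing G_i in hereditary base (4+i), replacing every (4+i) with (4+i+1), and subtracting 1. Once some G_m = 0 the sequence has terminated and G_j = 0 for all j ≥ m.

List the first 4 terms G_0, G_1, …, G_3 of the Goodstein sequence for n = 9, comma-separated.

9 —HB4→ 2·4 + 1 —bump→ 2·5 + 1 = 11 —(−1)→ 10
10 —HB5→ 2·5 —bump→ 2·6 = 12 —(−1)→ 11
11 —HB6→ 6 + 5 —bump→ 7 + 5 = 12 —(−1)→ 11

9, 10, 11, 11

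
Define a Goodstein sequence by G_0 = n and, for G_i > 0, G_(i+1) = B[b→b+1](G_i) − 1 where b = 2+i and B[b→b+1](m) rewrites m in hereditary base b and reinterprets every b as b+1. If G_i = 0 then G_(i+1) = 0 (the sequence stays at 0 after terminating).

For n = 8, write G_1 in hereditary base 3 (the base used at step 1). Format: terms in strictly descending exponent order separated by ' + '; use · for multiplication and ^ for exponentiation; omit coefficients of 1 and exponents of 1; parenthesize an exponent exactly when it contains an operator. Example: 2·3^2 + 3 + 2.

8 —HB2→ 2^(2 + 1) —bump→ 3^(3 + 1) = 81 —(−1)→ 80
80 —HB3→ 2·3^3 + 2·3^2 + 2·3 + 2 —bump→ 2·4^4 + 2·4^2 + 2·4 + 2 = 554 —(−1)→ 553

2·3^3 + 2·3^2 + 2·3 + 2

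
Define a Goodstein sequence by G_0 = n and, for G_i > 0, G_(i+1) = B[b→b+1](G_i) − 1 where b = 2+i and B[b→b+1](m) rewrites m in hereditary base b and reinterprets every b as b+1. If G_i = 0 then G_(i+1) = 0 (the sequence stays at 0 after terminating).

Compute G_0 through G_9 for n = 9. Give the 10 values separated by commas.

(0) 9|_2 = 2^(2 + 1) + 1 ↦ 3^(3 + 1) + 1|_3 = 82 ⇒ 81
(1) 81|_3 = 3^(3 + 1) ↦ 4^(4 + 1)|_4 = 1024 ⇒ 1023
(2) 1023|_4 = 3·4^4 + 3·4^3 + 3·4^2 + 3·4 + 3 ↦ 3·5^5 + 3·5^3 + 3·5^2 + 3·5 + 3|_5 = 9843 ⇒ 9842
(3) 9842|_5 = 3·5^5 + 3·5^3 + 3·5^2 + 3·5 + 2 ↦ 3·6^6 + 3·6^3 + 3·6^2 + 3·6 + 2|_6 = 140744 ⇒ 140743
(4) 140743|_6 = 3·6^6 + 3·6^3 + 3·6^2 + 3·6 + 1 ↦ 3·7^7 + 3·7^3 + 3·7^2 + 3·7 + 1|_7 = 2471827 ⇒ 2471826
(5) 2471826|_7 = 3·7^7 + 3·7^3 + 3·7^2 + 3·7 ↦ 3·8^8 + 3·8^3 + 3·8^2 + 3·8|_8 = 50333400 ⇒ 50333399
(6) 50333399|_8 = 3·8^8 + 3·8^3 + 3·8^2 + 2·8 + 7 ↦ 3·9^9 + 3·9^3 + 3·9^2 + 2·9 + 7|_9 = 1162263922 ⇒ 1162263921
(7) 1162263921|_9 = 3·9^9 + 3·9^3 + 3·9^2 + 2·9 + 6 ↦ 3·10^10 + 3·10^3 + 3·10^2 + 2·10 + 6|_10 = 30000003326 ⇒ 30000003325
(8) 30000003325|_10 = 3·10^10 + 3·10^3 + 3·10^2 + 2·10 + 5 ↦ 3·11^11 + 3·11^3 + 3·11^2 + 2·11 + 5|_11 = 855935016216 ⇒ 855935016215

9, 81, 1023, 9842, 140743, 2471826, 50333399, 1162263921, 30000003325, 855935016215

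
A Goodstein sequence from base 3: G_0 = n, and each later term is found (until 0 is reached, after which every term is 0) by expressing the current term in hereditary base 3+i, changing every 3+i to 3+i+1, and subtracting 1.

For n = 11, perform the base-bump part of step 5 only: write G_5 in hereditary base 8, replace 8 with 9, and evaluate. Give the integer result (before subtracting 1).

48

[0] 11 ≡ 3^2 + 2 (base 3). Lift 4: 18. −1: 17.
[1] 17 ≡ 4^2 + 1 (base 4). Lift 5: 26. −1: 25.
[2] 25 ≡ 5^2 (base 5). Lift 6: 36. −1: 35.
[3] 35 ≡ 5·6 + 5 (base 6). Lift 7: 40. −1: 39.
[4] 39 ≡ 5·7 + 4 (base 7). Lift 8: 44. −1: 43.
[5] 43 ≡ 5·8 + 3 (base 8). Lift 9: 48. −1: 47.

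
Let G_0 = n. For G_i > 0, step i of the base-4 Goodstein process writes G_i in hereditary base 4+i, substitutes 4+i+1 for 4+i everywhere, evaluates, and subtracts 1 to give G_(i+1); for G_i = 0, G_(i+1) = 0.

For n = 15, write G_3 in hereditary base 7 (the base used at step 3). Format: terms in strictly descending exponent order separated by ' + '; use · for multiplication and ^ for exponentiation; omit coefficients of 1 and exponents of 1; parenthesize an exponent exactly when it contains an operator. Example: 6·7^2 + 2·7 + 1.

3·7

step 0: 15 = 3·4 + 3; sub 5 for 4: 3·5 + 3; = 18; G_1 = 18−1 = 17
step 1: 17 = 3·5 + 2; sub 6 for 5: 3·6 + 2; = 20; G_2 = 20−1 = 19
step 2: 19 = 3·6 + 1; sub 7 for 6: 3·7 + 1; = 22; G_3 = 22−1 = 21
step 3: 21 = 3·7; sub 8 for 7: 3·8; = 24; G_4 = 24−1 = 23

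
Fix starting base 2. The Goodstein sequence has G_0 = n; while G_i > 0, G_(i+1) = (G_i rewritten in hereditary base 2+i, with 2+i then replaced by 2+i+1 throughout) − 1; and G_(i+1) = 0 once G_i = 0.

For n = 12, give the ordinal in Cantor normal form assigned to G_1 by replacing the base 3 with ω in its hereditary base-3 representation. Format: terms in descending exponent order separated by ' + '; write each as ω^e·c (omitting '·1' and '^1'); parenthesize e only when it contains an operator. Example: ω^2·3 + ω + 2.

[0] 12 ≡ 2^(2 + 1) + 2^2 (base 2). Lift 3: 108. −1: 107.
[1] 107 ≡ 3^(3 + 1) + 2·3^2 + 2·3 + 2 (base 3). Lift 4: 1066. −1: 1065.

ω^(ω + 1) + ω^2·2 + ω·2 + 2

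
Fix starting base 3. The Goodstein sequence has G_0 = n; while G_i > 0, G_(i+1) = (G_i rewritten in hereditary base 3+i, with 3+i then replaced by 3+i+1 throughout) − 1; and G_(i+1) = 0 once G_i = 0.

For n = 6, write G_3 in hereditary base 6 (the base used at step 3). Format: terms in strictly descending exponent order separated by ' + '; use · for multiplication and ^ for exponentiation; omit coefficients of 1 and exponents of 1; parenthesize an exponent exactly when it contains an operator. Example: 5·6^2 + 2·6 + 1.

6 + 1

(0) 6|_3 = 2·3 ↦ 2·4|_4 = 8 ⇒ 7
(1) 7|_4 = 4 + 3 ↦ 5 + 3|_5 = 8 ⇒ 7
(2) 7|_5 = 5 + 2 ↦ 6 + 2|_6 = 8 ⇒ 7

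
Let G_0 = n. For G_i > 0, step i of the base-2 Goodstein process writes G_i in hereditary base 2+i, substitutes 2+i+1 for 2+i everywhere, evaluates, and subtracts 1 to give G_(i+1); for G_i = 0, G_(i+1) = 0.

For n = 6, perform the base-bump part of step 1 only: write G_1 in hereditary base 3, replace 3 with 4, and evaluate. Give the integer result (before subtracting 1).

258

(0) 6|_2 = 2^2 + 2 ↦ 3^3 + 3|_3 = 30 ⇒ 29
(1) 29|_3 = 3^3 + 2 ↦ 4^4 + 2|_4 = 258 ⇒ 257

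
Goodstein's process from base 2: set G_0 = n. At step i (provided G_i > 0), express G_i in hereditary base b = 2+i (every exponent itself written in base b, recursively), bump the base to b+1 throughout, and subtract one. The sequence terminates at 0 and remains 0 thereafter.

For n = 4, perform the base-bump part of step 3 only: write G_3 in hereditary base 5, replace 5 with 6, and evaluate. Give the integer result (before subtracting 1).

base 2: 4 = 2^2; at 3: 3^3 = 27; next = 26
base 3: 26 = 2·3^2 + 2·3 + 2; at 4: 2·4^2 + 2·4 + 2 = 42; next = 41
base 4: 41 = 2·4^2 + 2·4 + 1; at 5: 2·5^2 + 2·5 + 1 = 61; next = 60
base 5: 60 = 2·5^2 + 2·5; at 6: 2·6^2 + 2·6 = 84; next = 83

84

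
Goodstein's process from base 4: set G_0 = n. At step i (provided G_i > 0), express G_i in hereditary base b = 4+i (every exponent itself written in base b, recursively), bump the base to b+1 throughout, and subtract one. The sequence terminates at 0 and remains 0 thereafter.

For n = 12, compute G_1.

14

base 4: 12 = 3·4; at 5: 3·5 = 15; next = 14
base 5: 14 = 2·5 + 4; at 6: 2·6 + 4 = 16; next = 15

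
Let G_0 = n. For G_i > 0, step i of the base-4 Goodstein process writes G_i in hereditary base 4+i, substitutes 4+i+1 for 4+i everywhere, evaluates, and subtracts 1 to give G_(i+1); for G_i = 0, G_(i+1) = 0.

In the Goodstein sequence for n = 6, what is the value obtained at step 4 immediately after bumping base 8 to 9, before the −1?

5

[0] 6 ≡ 4 + 2 (base 4). Lift 5: 7. −1: 6.
[1] 6 ≡ 5 + 1 (base 5). Lift 6: 7. −1: 6.
[2] 6 ≡ 6 (base 6). Lift 7: 7. −1: 6.
[3] 6 ≡ 6 (base 7). Lift 8: 6. −1: 5.
[4] 5 ≡ 5 (base 8). Lift 9: 5. −1: 4.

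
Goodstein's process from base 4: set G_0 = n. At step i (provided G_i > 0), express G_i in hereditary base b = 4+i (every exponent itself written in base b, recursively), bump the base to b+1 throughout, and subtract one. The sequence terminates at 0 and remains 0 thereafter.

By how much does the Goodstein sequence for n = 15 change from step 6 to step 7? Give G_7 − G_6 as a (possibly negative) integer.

i=0: 15 = 3·4 + 3 (b=4); 4→5: 3·5 + 3 = 18; 18−1 = 17
i=1: 17 = 3·5 + 2 (b=5); 5→6: 3·6 + 2 = 20; 20−1 = 19
i=2: 19 = 3·6 + 1 (b=6); 6→7: 3·7 + 1 = 22; 22−1 = 21
i=3: 21 = 3·7 (b=7); 7→8: 3·8 = 24; 24−1 = 23
i=4: 23 = 2·8 + 7 (b=8); 8→9: 2·9 + 7 = 25; 25−1 = 24
i=5: 24 = 2·9 + 6 (b=9); 9→10: 2·10 + 6 = 26; 26−1 = 25
i=6: 25 = 2·10 + 5 (b=10); 10→11: 2·11 + 5 = 27; 27−1 = 26

1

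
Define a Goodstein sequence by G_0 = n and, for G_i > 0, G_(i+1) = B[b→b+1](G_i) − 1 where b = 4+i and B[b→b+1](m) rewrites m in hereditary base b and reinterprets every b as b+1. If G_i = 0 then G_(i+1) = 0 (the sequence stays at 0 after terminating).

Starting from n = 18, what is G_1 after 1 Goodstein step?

[0] 18 ≡ 4^2 + 2 (base 4). Lift 5: 27. −1: 26.
[1] 26 ≡ 5^2 + 1 (base 5). Lift 6: 37. −1: 36.

26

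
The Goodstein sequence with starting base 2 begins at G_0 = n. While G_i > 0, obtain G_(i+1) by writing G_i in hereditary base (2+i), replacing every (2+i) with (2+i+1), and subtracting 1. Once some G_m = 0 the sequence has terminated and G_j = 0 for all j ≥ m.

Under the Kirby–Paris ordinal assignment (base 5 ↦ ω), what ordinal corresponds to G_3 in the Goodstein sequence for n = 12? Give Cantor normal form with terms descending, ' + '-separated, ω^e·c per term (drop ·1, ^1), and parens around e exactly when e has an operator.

ω^(ω + 1) + ω^2·2 + ω·2

(0) 12|_2 = 2^(2 + 1) + 2^2 ↦ 3^(3 + 1) + 3^3|_3 = 108 ⇒ 107
(1) 107|_3 = 3^(3 + 1) + 2·3^2 + 2·3 + 2 ↦ 4^(4 + 1) + 2·4^2 + 2·4 + 2|_4 = 1066 ⇒ 1065
(2) 1065|_4 = 4^(4 + 1) + 2·4^2 + 2·4 + 1 ↦ 5^(5 + 1) + 2·5^2 + 2·5 + 1|_5 = 15686 ⇒ 15685
(3) 15685|_5 = 5^(5 + 1) + 2·5^2 + 2·5 ↦ 6^(6 + 1) + 2·6^2 + 2·6|_6 = 280020 ⇒ 280019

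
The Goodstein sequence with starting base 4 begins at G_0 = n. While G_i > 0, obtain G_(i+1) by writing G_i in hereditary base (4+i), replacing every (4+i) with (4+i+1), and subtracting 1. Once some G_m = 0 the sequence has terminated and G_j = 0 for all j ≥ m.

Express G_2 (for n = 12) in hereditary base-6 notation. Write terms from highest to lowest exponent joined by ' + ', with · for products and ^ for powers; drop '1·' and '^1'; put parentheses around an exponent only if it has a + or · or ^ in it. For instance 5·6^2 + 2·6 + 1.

2·6 + 3

(0) 12|_4 = 3·4 ↦ 3·5|_5 = 15 ⇒ 14
(1) 14|_5 = 2·5 + 4 ↦ 2·6 + 4|_6 = 16 ⇒ 15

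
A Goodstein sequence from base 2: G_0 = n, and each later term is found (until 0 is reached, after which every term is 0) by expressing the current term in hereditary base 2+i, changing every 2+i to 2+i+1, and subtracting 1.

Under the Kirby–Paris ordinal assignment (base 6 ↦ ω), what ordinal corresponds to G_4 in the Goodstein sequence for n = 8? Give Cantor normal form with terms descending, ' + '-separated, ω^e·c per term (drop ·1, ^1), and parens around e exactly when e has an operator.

[0] 8 ≡ 2^(2 + 1) (base 2). Lift 3: 81. −1: 80.
[1] 80 ≡ 2·3^3 + 2·3^2 + 2·3 + 2 (base 3). Lift 4: 554. −1: 553.
[2] 553 ≡ 2·4^4 + 2·4^2 + 2·4 + 1 (base 4). Lift 5: 6311. −1: 6310.
[3] 6310 ≡ 2·5^5 + 2·5^2 + 2·5 (base 5). Lift 6: 93396. −1: 93395.
[4] 93395 ≡ 2·6^6 + 2·6^2 + 6 + 5 (base 6). Lift 7: 1647196. −1: 1647195.

ω^ω·2 + ω^2·2 + ω + 5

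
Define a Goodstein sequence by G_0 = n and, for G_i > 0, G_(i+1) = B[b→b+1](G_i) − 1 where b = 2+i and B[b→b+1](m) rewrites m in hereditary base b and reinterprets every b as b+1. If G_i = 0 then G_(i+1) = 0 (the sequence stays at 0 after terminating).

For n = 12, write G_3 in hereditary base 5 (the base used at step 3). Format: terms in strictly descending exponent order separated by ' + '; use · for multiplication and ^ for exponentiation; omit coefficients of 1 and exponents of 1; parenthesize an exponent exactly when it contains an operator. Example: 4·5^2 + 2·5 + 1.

5^(5 + 1) + 2·5^2 + 2·5

step 0: 12 = 2^(2 + 1) + 2^2; sub 3 for 2: 3^(3 + 1) + 3^3; = 108; G_1 = 108−1 = 107
step 1: 107 = 3^(3 + 1) + 2·3^2 + 2·3 + 2; sub 4 for 3: 4^(4 + 1) + 2·4^2 + 2·4 + 2; = 1066; G_2 = 1066−1 = 1065
step 2: 1065 = 4^(4 + 1) + 2·4^2 + 2·4 + 1; sub 5 for 4: 5^(5 + 1) + 2·5^2 + 2·5 + 1; = 15686; G_3 = 15686−1 = 15685
step 3: 15685 = 5^(5 + 1) + 2·5^2 + 2·5; sub 6 for 5: 6^(6 + 1) + 2·6^2 + 2·6; = 280020; G_4 = 280020−1 = 280019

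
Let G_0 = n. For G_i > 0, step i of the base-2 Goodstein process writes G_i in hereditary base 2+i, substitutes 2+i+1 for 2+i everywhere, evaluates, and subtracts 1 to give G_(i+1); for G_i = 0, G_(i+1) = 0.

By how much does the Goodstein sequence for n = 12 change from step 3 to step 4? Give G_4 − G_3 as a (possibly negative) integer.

264334

base 2: 12 = 2^(2 + 1) + 2^2; at 3: 3^(3 + 1) + 3^3 = 108; next = 107
base 3: 107 = 3^(3 + 1) + 2·3^2 + 2·3 + 2; at 4: 4^(4 + 1) + 2·4^2 + 2·4 + 2 = 1066; next = 1065
base 4: 1065 = 4^(4 + 1) + 2·4^2 + 2·4 + 1; at 5: 5^(5 + 1) + 2·5^2 + 2·5 + 1 = 15686; next = 15685
base 5: 15685 = 5^(5 + 1) + 2·5^2 + 2·5; at 6: 6^(6 + 1) + 2·6^2 + 2·6 = 280020; next = 280019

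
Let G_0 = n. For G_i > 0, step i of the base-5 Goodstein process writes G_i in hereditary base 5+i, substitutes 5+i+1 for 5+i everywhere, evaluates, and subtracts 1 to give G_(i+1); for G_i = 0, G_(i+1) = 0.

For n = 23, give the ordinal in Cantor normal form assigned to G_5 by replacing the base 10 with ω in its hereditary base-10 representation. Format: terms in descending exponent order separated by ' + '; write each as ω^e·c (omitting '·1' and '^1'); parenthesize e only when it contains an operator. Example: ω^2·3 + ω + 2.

G_0 = 23. HB_5(23) = 4·5 + 3. Bump = 27. G_1 = 26.
G_1 = 26. HB_6(26) = 4·6 + 2. Bump = 30. G_2 = 29.
G_2 = 29. HB_7(29) = 4·7 + 1. Bump = 33. G_3 = 32.
G_3 = 32. HB_8(32) = 4·8. Bump = 36. G_4 = 35.
G_4 = 35. HB_9(35) = 3·9 + 8. Bump = 38. G_5 = 37.

ω·3 + 7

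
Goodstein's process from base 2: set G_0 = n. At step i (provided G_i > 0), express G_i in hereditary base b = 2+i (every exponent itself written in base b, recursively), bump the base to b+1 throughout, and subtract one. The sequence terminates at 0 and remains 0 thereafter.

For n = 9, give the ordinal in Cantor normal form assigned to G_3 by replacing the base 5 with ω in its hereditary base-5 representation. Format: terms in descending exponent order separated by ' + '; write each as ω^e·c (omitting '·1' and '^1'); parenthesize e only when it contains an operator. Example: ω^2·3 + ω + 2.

G_0=9  [base 2] 2^(2 + 1) + 1  →[2↦3]→  3^(3 + 1) + 1 = 82  −1 ⇒ G_1=81
G_1=81  [base 3] 3^(3 + 1)  →[3↦4]→  4^(4 + 1) = 1024  −1 ⇒ G_2=1023
G_2=1023  [base 4] 3·4^4 + 3·4^3 + 3·4^2 + 3·4 + 3  →[4↦5]→  3·5^5 + 3·5^3 + 3·5^2 + 3·5 + 3 = 9843  −1 ⇒ G_3=9842
G_3=9842  [base 5] 3·5^5 + 3·5^3 + 3·5^2 + 3·5 + 2  →[5↦6]→  3·6^6 + 3·6^3 + 3·6^2 + 3·6 + 2 = 140744  −1 ⇒ G_4=140743

ω^ω·3 + ω^3·3 + ω^2·3 + ω·3 + 2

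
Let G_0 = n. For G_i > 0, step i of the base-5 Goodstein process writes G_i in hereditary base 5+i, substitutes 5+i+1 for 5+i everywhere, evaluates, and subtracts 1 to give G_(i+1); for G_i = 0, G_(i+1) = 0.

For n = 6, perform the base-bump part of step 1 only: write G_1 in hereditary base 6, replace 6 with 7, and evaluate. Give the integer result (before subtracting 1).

7

G_0 = 6. HB_5(6) = 5 + 1. Bump = 7. G_1 = 6.
G_1 = 6. HB_6(6) = 6. Bump = 7. G_2 = 6.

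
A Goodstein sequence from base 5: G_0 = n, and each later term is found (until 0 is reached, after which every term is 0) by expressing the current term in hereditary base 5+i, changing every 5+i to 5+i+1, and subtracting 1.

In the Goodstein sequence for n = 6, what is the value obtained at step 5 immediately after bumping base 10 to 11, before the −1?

base 5: 6 = 5 + 1; at 6: 6 + 1 = 7; next = 6
base 6: 6 = 6; at 7: 7 = 7; next = 6
base 7: 6 = 6; at 8: 6 = 6; next = 5
base 8: 5 = 5; at 9: 5 = 5; next = 4
base 9: 4 = 4; at 10: 4 = 4; next = 3

3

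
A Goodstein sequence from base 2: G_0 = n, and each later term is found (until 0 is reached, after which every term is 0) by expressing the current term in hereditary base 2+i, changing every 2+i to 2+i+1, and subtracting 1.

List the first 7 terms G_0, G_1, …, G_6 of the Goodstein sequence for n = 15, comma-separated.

15, 111, 1283, 18752, 326593, 6588344, 150994943

[0] 15 ≡ 2^(2 + 1) + 2^2 + 2 + 1 (base 2). Lift 3: 112. −1: 111.
[1] 111 ≡ 3^(3 + 1) + 3^3 + 3 (base 3). Lift 4: 1284. −1: 1283.
[2] 1283 ≡ 4^(4 + 1) + 4^4 + 3 (base 4). Lift 5: 18753. −1: 18752.
[3] 18752 ≡ 5^(5 + 1) + 5^5 + 2 (base 5). Lift 6: 326594. −1: 326593.
[4] 326593 ≡ 6^(6 + 1) + 6^6 + 1 (base 6). Lift 7: 6588345. −1: 6588344.
[5] 6588344 ≡ 7^(7 + 1) + 7^7 (base 7). Lift 8: 150994944. −1: 150994943.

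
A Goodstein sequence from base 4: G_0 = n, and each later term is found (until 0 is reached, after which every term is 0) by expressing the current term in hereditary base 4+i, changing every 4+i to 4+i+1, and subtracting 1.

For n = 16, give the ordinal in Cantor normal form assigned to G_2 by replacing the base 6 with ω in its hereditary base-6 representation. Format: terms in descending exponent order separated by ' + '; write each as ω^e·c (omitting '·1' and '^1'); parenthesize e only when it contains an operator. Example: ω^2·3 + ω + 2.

ω·4 + 3

base 4: 16 = 4^2; at 5: 5^2 = 25; next = 24
base 5: 24 = 4·5 + 4; at 6: 4·6 + 4 = 28; next = 27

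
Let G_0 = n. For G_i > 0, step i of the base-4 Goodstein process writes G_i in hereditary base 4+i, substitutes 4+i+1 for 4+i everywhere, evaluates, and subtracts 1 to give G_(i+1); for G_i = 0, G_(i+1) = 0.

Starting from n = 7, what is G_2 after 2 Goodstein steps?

7

base 4: 7 = 4 + 3; at 5: 5 + 3 = 8; next = 7
base 5: 7 = 5 + 2; at 6: 6 + 2 = 8; next = 7
base 6: 7 = 6 + 1; at 7: 7 + 1 = 8; next = 7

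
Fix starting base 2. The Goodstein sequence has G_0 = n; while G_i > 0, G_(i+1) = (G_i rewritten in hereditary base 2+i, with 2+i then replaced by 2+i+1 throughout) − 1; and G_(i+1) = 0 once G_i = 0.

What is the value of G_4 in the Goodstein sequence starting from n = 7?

[0] 7 ≡ 2^2 + 2 + 1 (base 2). Lift 3: 31. −1: 30.
[1] 30 ≡ 3^3 + 3 (base 3). Lift 4: 260. −1: 259.
[2] 259 ≡ 4^4 + 3 (base 4). Lift 5: 3128. −1: 3127.
[3] 3127 ≡ 5^5 + 2 (base 5). Lift 6: 46658. −1: 46657.

46657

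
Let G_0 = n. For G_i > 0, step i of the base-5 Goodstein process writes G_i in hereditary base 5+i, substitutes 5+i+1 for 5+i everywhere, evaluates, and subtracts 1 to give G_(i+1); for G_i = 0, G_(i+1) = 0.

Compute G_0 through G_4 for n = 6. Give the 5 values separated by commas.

6, 6, 6, 5, 4

[0] 6 ≡ 5 + 1 (base 5). Lift 6: 7. −1: 6.
[1] 6 ≡ 6 (base 6). Lift 7: 7. −1: 6.
[2] 6 ≡ 6 (base 7). Lift 8: 6. −1: 5.
[3] 5 ≡ 5 (base 8). Lift 9: 5. −1: 4.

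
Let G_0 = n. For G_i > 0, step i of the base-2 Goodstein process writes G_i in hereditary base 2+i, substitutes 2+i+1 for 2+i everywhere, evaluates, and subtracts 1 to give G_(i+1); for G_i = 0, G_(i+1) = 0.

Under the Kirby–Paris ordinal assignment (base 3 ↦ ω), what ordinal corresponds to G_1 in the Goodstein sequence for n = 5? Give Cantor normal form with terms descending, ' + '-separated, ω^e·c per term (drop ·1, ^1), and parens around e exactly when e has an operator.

(0) 5|_2 = 2^2 + 1 ↦ 3^3 + 1|_3 = 28 ⇒ 27
(1) 27|_3 = 3^3 ↦ 4^4|_4 = 256 ⇒ 255

ω^ω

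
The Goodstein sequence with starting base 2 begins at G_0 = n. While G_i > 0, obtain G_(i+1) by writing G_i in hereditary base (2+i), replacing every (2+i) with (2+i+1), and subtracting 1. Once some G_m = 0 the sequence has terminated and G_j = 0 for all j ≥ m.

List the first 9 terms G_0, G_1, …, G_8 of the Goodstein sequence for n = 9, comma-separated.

9, 81, 1023, 9842, 140743, 2471826, 50333399, 1162263921, 30000003325

base 2: 9 = 2^(2 + 1) + 1; at 3: 3^(3 + 1) + 1 = 82; next = 81
base 3: 81 = 3^(3 + 1); at 4: 4^(4 + 1) = 1024; next = 1023
base 4: 1023 = 3·4^4 + 3·4^3 + 3·4^2 + 3·4 + 3; at 5: 3·5^5 + 3·5^3 + 3·5^2 + 3·5 + 3 = 9843; next = 9842
base 5: 9842 = 3·5^5 + 3·5^3 + 3·5^2 + 3·5 + 2; at 6: 3·6^6 + 3·6^3 + 3·6^2 + 3·6 + 2 = 140744; next = 140743
base 6: 140743 = 3·6^6 + 3·6^3 + 3·6^2 + 3·6 + 1; at 7: 3·7^7 + 3·7^3 + 3·7^2 + 3·7 + 1 = 2471827; next = 2471826
base 7: 2471826 = 3·7^7 + 3·7^3 + 3·7^2 + 3·7; at 8: 3·8^8 + 3·8^3 + 3·8^2 + 3·8 = 50333400; next = 50333399
base 8: 50333399 = 3·8^8 + 3·8^3 + 3·8^2 + 2·8 + 7; at 9: 3·9^9 + 3·9^3 + 3·9^2 + 2·9 + 7 = 1162263922; next = 1162263921
base 9: 1162263921 = 3·9^9 + 3·9^3 + 3·9^2 + 2·9 + 6; at 10: 3·10^10 + 3·10^3 + 3·10^2 + 2·10 + 6 = 30000003326; next = 30000003325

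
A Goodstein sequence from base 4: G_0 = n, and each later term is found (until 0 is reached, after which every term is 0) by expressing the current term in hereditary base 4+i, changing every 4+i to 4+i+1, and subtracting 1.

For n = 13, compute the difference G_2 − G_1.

2

[0] 13 ≡ 3·4 + 1 (base 4). Lift 5: 16. −1: 15.
[1] 15 ≡ 3·5 (base 5). Lift 6: 18. −1: 17.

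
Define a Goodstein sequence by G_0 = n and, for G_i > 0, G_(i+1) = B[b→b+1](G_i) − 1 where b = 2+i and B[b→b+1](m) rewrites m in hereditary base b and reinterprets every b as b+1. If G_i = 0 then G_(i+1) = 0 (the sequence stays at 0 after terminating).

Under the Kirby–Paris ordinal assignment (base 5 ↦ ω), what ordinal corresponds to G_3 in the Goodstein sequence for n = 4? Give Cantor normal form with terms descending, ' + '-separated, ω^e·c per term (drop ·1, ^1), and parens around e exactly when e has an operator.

i=0: 4 = 2^2 (b=2); 2→3: 3^3 = 27; 27−1 = 26
i=1: 26 = 2·3^2 + 2·3 + 2 (b=3); 3→4: 2·4^2 + 2·4 + 2 = 42; 42−1 = 41
i=2: 41 = 2·4^2 + 2·4 + 1 (b=4); 4→5: 2·5^2 + 2·5 + 1 = 61; 61−1 = 60
i=3: 60 = 2·5^2 + 2·5 (b=5); 5→6: 2·6^2 + 2·6 = 84; 84−1 = 83

ω^2·2 + ω·2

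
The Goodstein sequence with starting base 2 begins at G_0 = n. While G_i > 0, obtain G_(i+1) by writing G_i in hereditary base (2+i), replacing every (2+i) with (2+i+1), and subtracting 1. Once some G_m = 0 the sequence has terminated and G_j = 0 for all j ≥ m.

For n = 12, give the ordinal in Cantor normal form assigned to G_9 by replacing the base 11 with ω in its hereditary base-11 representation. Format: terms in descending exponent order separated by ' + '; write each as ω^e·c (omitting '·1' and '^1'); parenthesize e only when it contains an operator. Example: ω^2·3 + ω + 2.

G_0 = 12. HB_2(12) = 2^(2 + 1) + 2^2. Bump = 108. G_1 = 107.
G_1 = 107. HB_3(107) = 3^(3 + 1) + 2·3^2 + 2·3 + 2. Bump = 1066. G_2 = 1065.
G_2 = 1065. HB_4(1065) = 4^(4 + 1) + 2·4^2 + 2·4 + 1. Bump = 15686. G_3 = 15685.
G_3 = 15685. HB_5(15685) = 5^(5 + 1) + 2·5^2 + 2·5. Bump = 280020. G_4 = 280019.
G_4 = 280019. HB_6(280019) = 6^(6 + 1) + 2·6^2 + 6 + 5. Bump = 5764911. G_5 = 5764910.
G_5 = 5764910. HB_7(5764910) = 7^(7 + 1) + 2·7^2 + 7 + 4. Bump = 134217868. G_6 = 134217867.
G_6 = 134217867. HB_8(134217867) = 8^(8 + 1) + 2·8^2 + 8 + 3. Bump = 3486784575. G_7 = 3486784574.
G_7 = 3486784574. HB_9(3486784574) = 9^(9 + 1) + 2·9^2 + 9 + 2. Bump = 100000000212. G_8 = 100000000211.
G_8 = 100000000211. HB_10(100000000211) = 10^(10 + 1) + 2·10^2 + 10 + 1. Bump = 3138428376975. G_9 = 3138428376974.

ω^(ω + 1) + ω^2·2 + ω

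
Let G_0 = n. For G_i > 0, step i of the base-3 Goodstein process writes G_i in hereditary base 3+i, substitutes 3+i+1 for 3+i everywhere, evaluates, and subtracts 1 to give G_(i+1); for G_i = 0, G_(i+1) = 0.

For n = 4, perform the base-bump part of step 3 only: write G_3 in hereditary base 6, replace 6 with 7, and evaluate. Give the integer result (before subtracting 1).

4 —HB3→ 3 + 1 —bump→ 4 + 1 = 5 —(−1)→ 4
4 —HB4→ 4 —bump→ 5 = 5 —(−1)→ 4
4 —HB5→ 4 —bump→ 4 = 4 —(−1)→ 3
3 —HB6→ 3 —bump→ 3 = 3 —(−1)→ 2

3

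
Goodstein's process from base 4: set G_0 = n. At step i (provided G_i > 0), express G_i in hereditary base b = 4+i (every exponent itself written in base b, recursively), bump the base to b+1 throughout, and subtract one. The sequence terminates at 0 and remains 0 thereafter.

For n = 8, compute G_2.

9

step 0: 8 = 2·4; sub 5 for 4: 2·5; = 10; G_1 = 10−1 = 9
step 1: 9 = 5 + 4; sub 6 for 5: 6 + 4; = 10; G_2 = 10−1 = 9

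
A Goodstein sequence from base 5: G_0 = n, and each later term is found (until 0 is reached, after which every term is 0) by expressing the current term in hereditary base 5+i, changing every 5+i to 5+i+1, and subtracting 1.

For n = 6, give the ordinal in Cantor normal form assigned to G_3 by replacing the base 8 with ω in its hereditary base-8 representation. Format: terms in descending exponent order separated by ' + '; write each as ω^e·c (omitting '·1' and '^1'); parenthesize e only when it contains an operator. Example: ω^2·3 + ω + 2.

base 5: 6 = 5 + 1; at 6: 6 + 1 = 7; next = 6
base 6: 6 = 6; at 7: 7 = 7; next = 6
base 7: 6 = 6; at 8: 6 = 6; next = 5

5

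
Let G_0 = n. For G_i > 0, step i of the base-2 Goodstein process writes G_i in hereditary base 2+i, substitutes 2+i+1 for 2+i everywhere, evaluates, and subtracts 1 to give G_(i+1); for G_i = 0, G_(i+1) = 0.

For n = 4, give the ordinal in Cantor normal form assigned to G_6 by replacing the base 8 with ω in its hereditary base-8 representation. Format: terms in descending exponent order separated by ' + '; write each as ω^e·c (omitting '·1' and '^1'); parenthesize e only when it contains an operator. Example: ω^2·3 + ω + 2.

G_0=4  [base 2] 2^2  →[2↦3]→  3^3 = 27  −1 ⇒ G_1=26
G_1=26  [base 3] 2·3^2 + 2·3 + 2  →[3↦4]→  2·4^2 + 2·4 + 2 = 42  −1 ⇒ G_2=41
G_2=41  [base 4] 2·4^2 + 2·4 + 1  →[4↦5]→  2·5^2 + 2·5 + 1 = 61  −1 ⇒ G_3=60
G_3=60  [base 5] 2·5^2 + 2·5  →[5↦6]→  2·6^2 + 2·6 = 84  −1 ⇒ G_4=83
G_4=83  [base 6] 2·6^2 + 6 + 5  →[6↦7]→  2·7^2 + 7 + 5 = 110  −1 ⇒ G_5=109
G_5=109  [base 7] 2·7^2 + 7 + 4  →[7↦8]→  2·8^2 + 8 + 4 = 140  −1 ⇒ G_6=139

ω^2·2 + ω + 3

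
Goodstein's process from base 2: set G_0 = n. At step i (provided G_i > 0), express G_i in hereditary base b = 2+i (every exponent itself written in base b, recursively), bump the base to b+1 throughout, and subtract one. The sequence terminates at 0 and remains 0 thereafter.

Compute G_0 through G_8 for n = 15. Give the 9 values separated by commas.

15, 111, 1283, 18752, 326593, 6588344, 150994943, 3524450280, 100077777775

G_0=15  [base 2] 2^(2 + 1) + 2^2 + 2 + 1  →[2↦3]→  3^(3 + 1) + 3^3 + 3 + 1 = 112  −1 ⇒ G_1=111
G_1=111  [base 3] 3^(3 + 1) + 3^3 + 3  →[3↦4]→  4^(4 + 1) + 4^4 + 4 = 1284  −1 ⇒ G_2=1283
G_2=1283  [base 4] 4^(4 + 1) + 4^4 + 3  →[4↦5]→  5^(5 + 1) + 5^5 + 3 = 18753  −1 ⇒ G_3=18752
G_3=18752  [base 5] 5^(5 + 1) + 5^5 + 2  →[5↦6]→  6^(6 + 1) + 6^6 + 2 = 326594  −1 ⇒ G_4=326593
G_4=326593  [base 6] 6^(6 + 1) + 6^6 + 1  →[6↦7]→  7^(7 + 1) + 7^7 + 1 = 6588345  −1 ⇒ G_5=6588344
G_5=6588344  [base 7] 7^(7 + 1) + 7^7  →[7↦8]→  8^(8 + 1) + 8^8 = 150994944  −1 ⇒ G_6=150994943
G_6=150994943  [base 8] 8^(8 + 1) + 7·8^7 + 7·8^6 + 7·8^5 + 7·8^4 + 7·8^3 + 7·8^2 + 7·8 + 7  →[8↦9]→  9^(9 + 1) + 7·9^7 + 7·9^6 + 7·9^5 + 7·9^4 + 7·9^3 + 7·9^2 + 7·9 + 7 = 3524450281  −1 ⇒ G_7=3524450280
G_7=3524450280  [base 9] 9^(9 + 1) + 7·9^7 + 7·9^6 + 7·9^5 + 7·9^4 + 7·9^3 + 7·9^2 + 7·9 + 6  →[9↦10]→  10^(10 + 1) + 7·10^7 + 7·10^6 + 7·10^5 + 7·10^4 + 7·10^3 + 7·10^2 + 7·10 + 6 = 100077777776  −1 ⇒ G_8=100077777775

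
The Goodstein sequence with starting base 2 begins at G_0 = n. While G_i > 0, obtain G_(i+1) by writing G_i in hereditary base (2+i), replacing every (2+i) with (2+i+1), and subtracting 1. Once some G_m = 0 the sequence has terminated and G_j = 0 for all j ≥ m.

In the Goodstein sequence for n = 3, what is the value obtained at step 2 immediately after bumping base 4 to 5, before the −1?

3

[0] 3 ≡ 2 + 1 (base 2). Lift 3: 4. −1: 3.
[1] 3 ≡ 3 (base 3). Lift 4: 4. −1: 3.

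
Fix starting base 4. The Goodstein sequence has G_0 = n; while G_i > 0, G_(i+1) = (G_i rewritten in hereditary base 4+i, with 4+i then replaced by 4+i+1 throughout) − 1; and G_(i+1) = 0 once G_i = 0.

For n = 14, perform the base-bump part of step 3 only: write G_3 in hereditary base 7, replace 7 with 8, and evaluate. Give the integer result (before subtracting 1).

22

i=0: 14 = 3·4 + 2 (b=4); 4→5: 3·5 + 2 = 17; 17−1 = 16
i=1: 16 = 3·5 + 1 (b=5); 5→6: 3·6 + 1 = 19; 19−1 = 18
i=2: 18 = 3·6 (b=6); 6→7: 3·7 = 21; 21−1 = 20
i=3: 20 = 2·7 + 6 (b=7); 7→8: 2·8 + 6 = 22; 22−1 = 21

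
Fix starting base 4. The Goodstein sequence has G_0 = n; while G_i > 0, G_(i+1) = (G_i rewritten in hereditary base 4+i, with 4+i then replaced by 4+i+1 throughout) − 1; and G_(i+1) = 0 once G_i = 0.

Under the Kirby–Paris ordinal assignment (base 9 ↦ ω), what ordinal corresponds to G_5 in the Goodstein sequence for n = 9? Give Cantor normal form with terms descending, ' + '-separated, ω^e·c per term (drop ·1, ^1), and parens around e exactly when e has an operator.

G_0=9  [base 4] 2·4 + 1  →[4↦5]→  2·5 + 1 = 11  −1 ⇒ G_1=10
G_1=10  [base 5] 2·5  →[5↦6]→  2·6 = 12  −1 ⇒ G_2=11
G_2=11  [base 6] 6 + 5  →[6↦7]→  7 + 5 = 12  −1 ⇒ G_3=11
G_3=11  [base 7] 7 + 4  →[7↦8]→  8 + 4 = 12  −1 ⇒ G_4=11
G_4=11  [base 8] 8 + 3  →[8↦9]→  9 + 3 = 12  −1 ⇒ G_5=11

ω + 2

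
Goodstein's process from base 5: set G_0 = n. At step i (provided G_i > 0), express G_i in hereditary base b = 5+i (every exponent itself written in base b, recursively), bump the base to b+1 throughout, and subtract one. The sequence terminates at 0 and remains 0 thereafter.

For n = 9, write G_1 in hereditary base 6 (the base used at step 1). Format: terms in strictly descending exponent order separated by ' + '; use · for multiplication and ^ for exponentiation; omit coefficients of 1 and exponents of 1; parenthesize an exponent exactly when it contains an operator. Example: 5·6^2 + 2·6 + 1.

6 + 3

step 0: 9 = 5 + 4; sub 6 for 5: 6 + 4; = 10; G_1 = 10−1 = 9
step 1: 9 = 6 + 3; sub 7 for 6: 7 + 3; = 10; G_2 = 10−1 = 9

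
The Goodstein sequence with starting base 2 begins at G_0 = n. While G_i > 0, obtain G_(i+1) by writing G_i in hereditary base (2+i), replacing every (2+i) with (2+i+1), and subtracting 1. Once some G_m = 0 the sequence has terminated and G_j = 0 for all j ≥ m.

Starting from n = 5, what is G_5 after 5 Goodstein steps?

G_0=5  [base 2] 2^2 + 1  →[2↦3]→  3^3 + 1 = 28  −1 ⇒ G_1=27
G_1=27  [base 3] 3^3  →[3↦4]→  4^4 = 256  −1 ⇒ G_2=255
G_2=255  [base 4] 3·4^3 + 3·4^2 + 3·4 + 3  →[4↦5]→  3·5^3 + 3·5^2 + 3·5 + 3 = 468  −1 ⇒ G_3=467
G_3=467  [base 5] 3·5^3 + 3·5^2 + 3·5 + 2  →[5↦6]→  3·6^3 + 3·6^2 + 3·6 + 2 = 776  −1 ⇒ G_4=775
G_4=775  [base 6] 3·6^3 + 3·6^2 + 3·6 + 1  →[6↦7]→  3·7^3 + 3·7^2 + 3·7 + 1 = 1198  −1 ⇒ G_5=1197
G_5=1197  [base 7] 3·7^3 + 3·7^2 + 3·7  →[7↦8]→  3·8^3 + 3·8^2 + 3·8 = 1752  −1 ⇒ G_6=1751

1197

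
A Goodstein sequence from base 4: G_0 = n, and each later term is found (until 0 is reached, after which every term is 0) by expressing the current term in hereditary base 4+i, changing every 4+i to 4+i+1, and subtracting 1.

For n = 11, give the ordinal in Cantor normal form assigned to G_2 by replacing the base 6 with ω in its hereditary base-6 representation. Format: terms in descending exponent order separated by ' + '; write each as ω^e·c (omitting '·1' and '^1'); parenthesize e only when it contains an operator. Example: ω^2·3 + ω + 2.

base 4: 11 = 2·4 + 3; at 5: 2·5 + 3 = 13; next = 12
base 5: 12 = 2·5 + 2; at 6: 2·6 + 2 = 14; next = 13

ω·2 + 1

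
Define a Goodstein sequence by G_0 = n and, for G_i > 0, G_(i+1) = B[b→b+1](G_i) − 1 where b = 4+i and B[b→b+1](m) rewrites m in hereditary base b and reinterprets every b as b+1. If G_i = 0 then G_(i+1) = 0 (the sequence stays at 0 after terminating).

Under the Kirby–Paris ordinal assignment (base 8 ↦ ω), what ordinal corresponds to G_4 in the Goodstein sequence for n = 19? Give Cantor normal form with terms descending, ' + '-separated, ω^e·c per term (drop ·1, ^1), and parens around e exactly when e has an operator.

G_0 = 19. HB_4(19) = 4^2 + 3. Bump = 28. G_1 = 27.
G_1 = 27. HB_5(27) = 5^2 + 2. Bump = 38. G_2 = 37.
G_2 = 37. HB_6(37) = 6^2 + 1. Bump = 50. G_3 = 49.
G_3 = 49. HB_7(49) = 7^2. Bump = 64. G_4 = 63.
G_4 = 63. HB_8(63) = 7·8 + 7. Bump = 70. G_5 = 69.

ω·7 + 7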